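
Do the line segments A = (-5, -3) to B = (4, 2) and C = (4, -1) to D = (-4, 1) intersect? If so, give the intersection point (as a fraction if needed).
Yes; intersection at (8/29, -2/29) (t = 17/29 on AB, s = 27/58 on CD)

Parametrize AB as A + t(B − A) = (-5 + 9 t, -3 + 5 t) and CD as C + s(D − C) = (4 + -8 s, -1 + 2 s). Solve the linear system for (t, s). Determinant = -58 ≠ 0, so a unique intersection of the containing lines exists. Solution: t = 17/29, s = 27/58 — both in [0, 1], so the segments cross. Intersection point: (8/29, -2/29).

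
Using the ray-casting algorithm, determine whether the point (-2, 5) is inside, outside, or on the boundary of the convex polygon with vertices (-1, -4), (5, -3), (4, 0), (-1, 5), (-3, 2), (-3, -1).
The point (-2, 5) lies strictly outside the polygon

Cast a horizontal ray to the right from the query point and count how many polygon edges it crosses (each edge strictly once or zero times, handled with the usual half-open convention). 
Parity of crossings → even ⇒ outside.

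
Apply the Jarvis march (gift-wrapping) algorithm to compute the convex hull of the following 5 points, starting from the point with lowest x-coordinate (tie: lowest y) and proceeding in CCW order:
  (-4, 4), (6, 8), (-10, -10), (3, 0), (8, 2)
Hull (CCW) = [(-10, -10), (8, 2), (6, 8), (-4, 4)]

Jarvis march: at each step, from the current hull vertex p, select the next vertex q as the point such that every other point lies strictly to the left of (or on) the directed line p → q. (Equivalently: for every other point r, the cross product (q − p) × (r − p) ≥ 0.)
Starting point (lowest x, tie lowest y): (-10, -10). Wrap until returning to start. Resulting hull: (-10, -10), (8, 2), (6, 8), (-4, 4).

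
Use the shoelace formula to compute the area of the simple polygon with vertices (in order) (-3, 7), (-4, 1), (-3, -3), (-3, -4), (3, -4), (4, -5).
Area = 81/2

Shoelace formula: Area = (1/2) |Σ_i (x_i · y_{i+1} − x_{i+1} · y_i)| (indices mod n). Compute each cross term:
  (-3)(1) − (-4)(7) = 25
  (-4)(-3) − (-3)(1) = 15
  (-3)(-4) − (-3)(-3) = 3
  (-3)(-4) − (3)(-4) = 24
  (3)(-5) − (4)(-4) = 1
  (4)(7) − (-3)(-5) = 13
Sum = 81, so (signed) Area = 81/2 = 81/2, |Area| = 81/2.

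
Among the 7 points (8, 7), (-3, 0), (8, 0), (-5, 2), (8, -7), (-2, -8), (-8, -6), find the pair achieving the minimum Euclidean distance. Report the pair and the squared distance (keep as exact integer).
Pair = ((-3, 0), (-5, 2)); squared distance = 8

Compute all C(7, 2) = 21 pairwise squared distances (x_i − x_j)² + (y_i − y_j)². The minimum is 8, attained by the pair ((-3, 0), (-5, 2)).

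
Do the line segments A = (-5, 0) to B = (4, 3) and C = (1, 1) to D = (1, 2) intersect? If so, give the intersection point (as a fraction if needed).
Yes; intersection at (1, 2) (t = 2/3 on AB, s = 1 on CD)

Parametrize AB as A + t(B − A) = (-5 + 9 t, 0 + 3 t) and CD as C + s(D − C) = (1 + 0 s, 1 + 1 s). Solve the linear system for (t, s). Determinant = -9 ≠ 0, so a unique intersection of the containing lines exists. Solution: t = 2/3, s = 1 — both in [0, 1], so the segments cross. Intersection point: (1, 2).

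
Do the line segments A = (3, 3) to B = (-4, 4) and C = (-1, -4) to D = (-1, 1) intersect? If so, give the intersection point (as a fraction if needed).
No (intersection of containing lines falls outside at least one segment)

Parametrize and solve: t = 4/7, s = 53/35. At least one of these is outside [0, 1], so the segments do not intersect.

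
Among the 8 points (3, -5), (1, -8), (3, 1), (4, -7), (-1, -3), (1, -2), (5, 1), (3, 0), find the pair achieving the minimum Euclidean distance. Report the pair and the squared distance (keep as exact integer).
Pair = ((3, 1), (3, 0)); squared distance = 1

Compute all C(8, 2) = 28 pairwise squared distances (x_i − x_j)² + (y_i − y_j)². The minimum is 1, attained by the pair ((3, 1), (3, 0)).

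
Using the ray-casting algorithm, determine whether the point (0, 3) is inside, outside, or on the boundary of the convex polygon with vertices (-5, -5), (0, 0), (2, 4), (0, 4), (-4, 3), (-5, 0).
The point (0, 3) lies strictly inside the polygon

Cast a horizontal ray to the right from the query point and count how many polygon edges it crosses (each edge strictly once or zero times, handled with the usual half-open convention). 
Parity of crossings → odd ⇒ inside.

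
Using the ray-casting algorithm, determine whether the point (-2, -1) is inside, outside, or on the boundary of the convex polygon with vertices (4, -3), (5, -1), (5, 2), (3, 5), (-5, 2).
The point (-2, -1) lies strictly outside the polygon

Cast a horizontal ray to the right from the query point and count how many polygon edges it crosses (each edge strictly once or zero times, handled with the usual half-open convention). 
Parity of crossings → even ⇒ outside.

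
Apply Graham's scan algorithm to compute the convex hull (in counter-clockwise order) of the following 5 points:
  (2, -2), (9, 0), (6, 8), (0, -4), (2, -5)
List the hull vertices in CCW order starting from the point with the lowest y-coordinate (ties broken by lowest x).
Hull (CCW) = [(2, -5), (9, 0), (6, 8), (0, -4)]

Graham scan procedure:
  1. Find the pivot p₀ = point with lowest y (tie → lowest x): (2, -5).
  2. Sort the remaining points by polar angle around p₀.
  3. Walk through sorted points, maintaining a stack; pop the top while the last three entries make a non-left turn (cross product ≤ 0).
  4. Final stack is the convex hull in CCW order: (2, -5), (9, 0), (6, 8), (0, -4).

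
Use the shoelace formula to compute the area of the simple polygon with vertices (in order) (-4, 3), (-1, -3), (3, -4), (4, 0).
Area = 28

Shoelace formula: Area = (1/2) |Σ_i (x_i · y_{i+1} − x_{i+1} · y_i)| (indices mod n). Compute each cross term:
  (-4)(-3) − (-1)(3) = 15
  (-1)(-4) − (3)(-3) = 13
  (3)(0) − (4)(-4) = 16
  (4)(3) − (-4)(0) = 12
Sum = 56, so (signed) Area = 56/2 = 28, |Area| = 28.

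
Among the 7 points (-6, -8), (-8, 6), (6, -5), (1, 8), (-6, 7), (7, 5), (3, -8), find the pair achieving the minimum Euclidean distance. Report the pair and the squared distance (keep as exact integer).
Pair = ((-8, 6), (-6, 7)); squared distance = 5

Compute all C(7, 2) = 21 pairwise squared distances (x_i − x_j)² + (y_i − y_j)². The minimum is 5, attained by the pair ((-8, 6), (-6, 7)).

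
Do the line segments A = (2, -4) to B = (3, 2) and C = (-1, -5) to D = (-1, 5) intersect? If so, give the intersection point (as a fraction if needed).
No (intersection of containing lines falls outside at least one segment)

Parametrize and solve: t = -3, s = -17/10. At least one of these is outside [0, 1], so the segments do not intersect.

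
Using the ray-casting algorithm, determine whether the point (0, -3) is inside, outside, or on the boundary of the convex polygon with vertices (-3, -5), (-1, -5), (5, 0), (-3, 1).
The point (0, -3) lies strictly inside the polygon

Cast a horizontal ray to the right from the query point and count how many polygon edges it crosses (each edge strictly once or zero times, handled with the usual half-open convention). 
Parity of crossings → odd ⇒ inside.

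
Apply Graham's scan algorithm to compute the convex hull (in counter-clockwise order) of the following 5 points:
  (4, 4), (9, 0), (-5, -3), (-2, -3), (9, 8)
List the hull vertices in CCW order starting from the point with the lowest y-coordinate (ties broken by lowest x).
Hull (CCW) = [(-5, -3), (-2, -3), (9, 0), (9, 8)]

Graham scan procedure:
  1. Find the pivot p₀ = point with lowest y (tie → lowest x): (-5, -3).
  2. Sort the remaining points by polar angle around p₀.
  3. Walk through sorted points, maintaining a stack; pop the top while the last three entries make a non-left turn (cross product ≤ 0).
  4. Final stack is the convex hull in CCW order: (-5, -3), (-2, -3), (9, 0), (9, 8).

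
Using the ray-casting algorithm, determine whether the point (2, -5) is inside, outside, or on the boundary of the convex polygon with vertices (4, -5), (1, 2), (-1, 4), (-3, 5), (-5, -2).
The point (2, -5) lies strictly outside the polygon

Cast a horizontal ray to the right from the query point and count how many polygon edges it crosses (each edge strictly once or zero times, handled with the usual half-open convention). 
Parity of crossings → even ⇒ outside.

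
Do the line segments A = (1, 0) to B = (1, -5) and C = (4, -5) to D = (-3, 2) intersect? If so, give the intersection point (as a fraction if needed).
Yes; intersection at (1, -2) (t = 2/5 on AB, s = 3/7 on CD)

Parametrize AB as A + t(B − A) = (1 + 0 t, 0 + -5 t) and CD as C + s(D − C) = (4 + -7 s, -5 + 7 s). Solve the linear system for (t, s). Determinant = 35 ≠ 0, so a unique intersection of the containing lines exists. Solution: t = 2/5, s = 3/7 — both in [0, 1], so the segments cross. Intersection point: (1, -2).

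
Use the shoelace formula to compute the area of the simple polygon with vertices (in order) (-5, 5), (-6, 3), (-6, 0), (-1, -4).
Area = 16

Shoelace formula: Area = (1/2) |Σ_i (x_i · y_{i+1} − x_{i+1} · y_i)| (indices mod n). Compute each cross term:
  (-5)(3) − (-6)(5) = 15
  (-6)(0) − (-6)(3) = 18
  (-6)(-4) − (-1)(0) = 24
  (-1)(5) − (-5)(-4) = -25
Sum = 32, so (signed) Area = 32/2 = 16, |Area| = 16.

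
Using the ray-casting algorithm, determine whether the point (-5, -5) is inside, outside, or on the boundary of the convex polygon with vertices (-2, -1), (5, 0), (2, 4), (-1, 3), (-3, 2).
The point (-5, -5) lies strictly outside the polygon

Cast a horizontal ray to the right from the query point and count how many polygon edges it crosses (each edge strictly once or zero times, handled with the usual half-open convention). 
Parity of crossings → even ⇒ outside.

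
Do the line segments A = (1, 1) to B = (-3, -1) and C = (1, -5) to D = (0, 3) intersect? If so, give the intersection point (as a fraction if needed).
Yes; intersection at (5/17, 11/17) (t = 3/17 on AB, s = 12/17 on CD)

Parametrize AB as A + t(B − A) = (1 + -4 t, 1 + -2 t) and CD as C + s(D − C) = (1 + -1 s, -5 + 8 s). Solve the linear system for (t, s). Determinant = 34 ≠ 0, so a unique intersection of the containing lines exists. Solution: t = 3/17, s = 12/17 — both in [0, 1], so the segments cross. Intersection point: (5/17, 11/17).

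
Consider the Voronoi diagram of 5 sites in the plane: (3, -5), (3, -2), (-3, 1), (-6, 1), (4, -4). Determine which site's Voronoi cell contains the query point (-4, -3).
Nearest site = (-3, 1)

The Voronoi cell of site s contains exactly those query points closer to s than to any other site. Compute squared distances from q = (-4, -3) to each site:
  (-3 − -4)² + (1 − -3)² = 17
  (-6 − -4)² + (1 − -3)² = 20
  (3 − -4)² + (-2 − -3)² = 50
  (3 − -4)² + (-5 − -3)² = 53
  (4 − -4)² + (-4 − -3)² = 65
Minimum is attained by (-3, 1), so q lies in its Voronoi cell.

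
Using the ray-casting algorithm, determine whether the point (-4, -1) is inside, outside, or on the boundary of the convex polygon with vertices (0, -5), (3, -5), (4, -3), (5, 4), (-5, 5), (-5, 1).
The point (-4, -1) lies strictly outside the polygon

Cast a horizontal ray to the right from the query point and count how many polygon edges it crosses (each edge strictly once or zero times, handled with the usual half-open convention). 
Parity of crossings → even ⇒ outside.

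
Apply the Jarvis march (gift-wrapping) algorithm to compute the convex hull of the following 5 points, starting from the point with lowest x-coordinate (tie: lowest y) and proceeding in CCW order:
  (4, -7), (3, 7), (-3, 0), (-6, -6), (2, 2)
Hull (CCW) = [(-6, -6), (4, -7), (3, 7), (-3, 0)]

Jarvis march: at each step, from the current hull vertex p, select the next vertex q as the point such that every other point lies strictly to the left of (or on) the directed line p → q. (Equivalently: for every other point r, the cross product (q − p) × (r − p) ≥ 0.)
Starting point (lowest x, tie lowest y): (-6, -6). Wrap until returning to start. Resulting hull: (-6, -6), (4, -7), (3, 7), (-3, 0).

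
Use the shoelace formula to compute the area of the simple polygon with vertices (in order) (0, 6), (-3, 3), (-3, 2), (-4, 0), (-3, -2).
Area = 19/2

Shoelace formula: Area = (1/2) |Σ_i (x_i · y_{i+1} − x_{i+1} · y_i)| (indices mod n). Compute each cross term:
  (0)(3) − (-3)(6) = 18
  (-3)(2) − (-3)(3) = 3
  (-3)(0) − (-4)(2) = 8
  (-4)(-2) − (-3)(0) = 8
  (-3)(6) − (0)(-2) = -18
Sum = 19, so (signed) Area = 19/2 = 19/2, |Area| = 19/2.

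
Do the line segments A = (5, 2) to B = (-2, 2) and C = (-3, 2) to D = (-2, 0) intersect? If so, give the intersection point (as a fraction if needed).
No (intersection of containing lines falls outside at least one segment)

Parametrize and solve: t = 8/7, s = 0. At least one of these is outside [0, 1], so the segments do not intersect.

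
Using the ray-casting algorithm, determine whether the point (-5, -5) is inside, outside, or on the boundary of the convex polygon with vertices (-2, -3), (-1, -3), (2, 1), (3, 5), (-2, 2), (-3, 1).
The point (-5, -5) lies strictly outside the polygon

Cast a horizontal ray to the right from the query point and count how many polygon edges it crosses (each edge strictly once or zero times, handled with the usual half-open convention). 
Parity of crossings → even ⇒ outside.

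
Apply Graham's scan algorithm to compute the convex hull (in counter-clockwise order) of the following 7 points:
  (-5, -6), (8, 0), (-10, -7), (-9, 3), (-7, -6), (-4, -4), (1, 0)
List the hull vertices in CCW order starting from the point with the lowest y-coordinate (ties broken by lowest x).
Hull (CCW) = [(-10, -7), (-5, -6), (8, 0), (-9, 3)]

Graham scan procedure:
  1. Find the pivot p₀ = point with lowest y (tie → lowest x): (-10, -7).
  2. Sort the remaining points by polar angle around p₀.
  3. Walk through sorted points, maintaining a stack; pop the top while the last three entries make a non-left turn (cross product ≤ 0).
  4. Final stack is the convex hull in CCW order: (-10, -7), (-5, -6), (8, 0), (-9, 3).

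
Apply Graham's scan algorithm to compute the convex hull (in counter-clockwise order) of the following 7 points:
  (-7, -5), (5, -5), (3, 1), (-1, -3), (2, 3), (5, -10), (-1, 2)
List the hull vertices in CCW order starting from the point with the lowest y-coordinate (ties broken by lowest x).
Hull (CCW) = [(5, -10), (5, -5), (3, 1), (2, 3), (-1, 2), (-7, -5)]

Graham scan procedure:
  1. Find the pivot p₀ = point with lowest y (tie → lowest x): (5, -10).
  2. Sort the remaining points by polar angle around p₀.
  3. Walk through sorted points, maintaining a stack; pop the top while the last three entries make a non-left turn (cross product ≤ 0).
  4. Final stack is the convex hull in CCW order: (5, -10), (5, -5), (3, 1), (2, 3), (-1, 2), (-7, -5).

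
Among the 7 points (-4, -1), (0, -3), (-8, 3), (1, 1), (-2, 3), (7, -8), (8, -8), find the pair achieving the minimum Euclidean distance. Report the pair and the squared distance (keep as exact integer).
Pair = ((7, -8), (8, -8)); squared distance = 1

Compute all C(7, 2) = 21 pairwise squared distances (x_i − x_j)² + (y_i − y_j)². The minimum is 1, attained by the pair ((7, -8), (8, -8)).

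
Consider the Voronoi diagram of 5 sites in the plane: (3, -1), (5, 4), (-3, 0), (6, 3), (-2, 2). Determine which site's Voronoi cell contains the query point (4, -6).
Nearest site = (3, -1)

The Voronoi cell of site s contains exactly those query points closer to s than to any other site. Compute squared distances from q = (4, -6) to each site:
  (3 − 4)² + (-1 − -6)² = 26
  (-3 − 4)² + (0 − -6)² = 85
  (6 − 4)² + (3 − -6)² = 85
  (-2 − 4)² + (2 − -6)² = 100
  (5 − 4)² + (4 − -6)² = 101
Minimum is attained by (3, -1), so q lies in its Voronoi cell.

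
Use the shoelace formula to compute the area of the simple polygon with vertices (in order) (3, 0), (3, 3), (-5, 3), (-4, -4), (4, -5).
Area = 58

Shoelace formula: Area = (1/2) |Σ_i (x_i · y_{i+1} − x_{i+1} · y_i)| (indices mod n). Compute each cross term:
  (3)(3) − (3)(0) = 9
  (3)(3) − (-5)(3) = 24
  (-5)(-4) − (-4)(3) = 32
  (-4)(-5) − (4)(-4) = 36
  (4)(0) − (3)(-5) = 15
Sum = 116, so (signed) Area = 116/2 = 58, |Area| = 58.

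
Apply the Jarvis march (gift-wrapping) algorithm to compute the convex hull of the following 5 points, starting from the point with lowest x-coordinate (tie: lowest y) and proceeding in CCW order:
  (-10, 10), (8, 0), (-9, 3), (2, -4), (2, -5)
Hull (CCW) = [(-10, 10), (-9, 3), (2, -5), (8, 0)]

Jarvis march: at each step, from the current hull vertex p, select the next vertex q as the point such that every other point lies strictly to the left of (or on) the directed line p → q. (Equivalently: for every other point r, the cross product (q − p) × (r − p) ≥ 0.)
Starting point (lowest x, tie lowest y): (-10, 10). Wrap until returning to start. Resulting hull: (-10, 10), (-9, 3), (2, -5), (8, 0).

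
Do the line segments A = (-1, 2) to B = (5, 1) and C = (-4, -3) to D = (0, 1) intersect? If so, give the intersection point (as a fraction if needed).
No (intersection of containing lines falls outside at least one segment)

Parametrize and solve: t = 2/7, s = 33/28. At least one of these is outside [0, 1], so the segments do not intersect.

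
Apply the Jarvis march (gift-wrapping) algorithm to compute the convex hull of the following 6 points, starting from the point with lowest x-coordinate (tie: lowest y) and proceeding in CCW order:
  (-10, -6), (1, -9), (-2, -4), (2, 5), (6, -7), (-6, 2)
Hull (CCW) = [(-10, -6), (1, -9), (6, -7), (2, 5), (-6, 2)]

Jarvis march: at each step, from the current hull vertex p, select the next vertex q as the point such that every other point lies strictly to the left of (or on) the directed line p → q. (Equivalently: for every other point r, the cross product (q − p) × (r − p) ≥ 0.)
Starting point (lowest x, tie lowest y): (-10, -6). Wrap until returning to start. Resulting hull: (-10, -6), (1, -9), (6, -7), (2, 5), (-6, 2).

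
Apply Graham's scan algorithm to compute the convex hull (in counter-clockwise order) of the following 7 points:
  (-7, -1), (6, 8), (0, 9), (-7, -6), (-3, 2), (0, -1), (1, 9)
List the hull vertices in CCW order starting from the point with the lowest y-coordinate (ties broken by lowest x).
Hull (CCW) = [(-7, -6), (0, -1), (6, 8), (1, 9), (0, 9), (-7, -1)]

Graham scan procedure:
  1. Find the pivot p₀ = point with lowest y (tie → lowest x): (-7, -6).
  2. Sort the remaining points by polar angle around p₀.
  3. Walk through sorted points, maintaining a stack; pop the top while the last three entries make a non-left turn (cross product ≤ 0).
  4. Final stack is the convex hull in CCW order: (-7, -6), (0, -1), (6, 8), (1, 9), (0, 9), (-7, -1).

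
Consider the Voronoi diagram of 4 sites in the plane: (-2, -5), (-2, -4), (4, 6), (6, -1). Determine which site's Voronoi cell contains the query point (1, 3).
Nearest site = (4, 6)

The Voronoi cell of site s contains exactly those query points closer to s than to any other site. Compute squared distances from q = (1, 3) to each site:
  (4 − 1)² + (6 − 3)² = 18
  (6 − 1)² + (-1 − 3)² = 41
  (-2 − 1)² + (-4 − 3)² = 58
  (-2 − 1)² + (-5 − 3)² = 73
Minimum is attained by (4, 6), so q lies in its Voronoi cell.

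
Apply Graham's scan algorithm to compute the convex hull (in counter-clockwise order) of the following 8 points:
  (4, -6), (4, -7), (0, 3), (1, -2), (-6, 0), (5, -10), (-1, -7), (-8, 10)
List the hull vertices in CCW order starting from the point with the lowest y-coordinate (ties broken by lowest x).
Hull (CCW) = [(5, -10), (4, -6), (0, 3), (-8, 10), (-6, 0), (-1, -7)]

Graham scan procedure:
  1. Find the pivot p₀ = point with lowest y (tie → lowest x): (5, -10).
  2. Sort the remaining points by polar angle around p₀.
  3. Walk through sorted points, maintaining a stack; pop the top while the last three entries make a non-left turn (cross product ≤ 0).
  4. Final stack is the convex hull in CCW order: (5, -10), (4, -6), (0, 3), (-8, 10), (-6, 0), (-1, -7).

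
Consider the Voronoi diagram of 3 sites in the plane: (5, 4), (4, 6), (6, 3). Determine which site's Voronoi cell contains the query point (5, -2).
Nearest site = (6, 3)

The Voronoi cell of site s contains exactly those query points closer to s than to any other site. Compute squared distances from q = (5, -2) to each site:
  (6 − 5)² + (3 − -2)² = 26
  (5 − 5)² + (4 − -2)² = 36
  (4 − 5)² + (6 − -2)² = 65
Minimum is attained by (6, 3), so q lies in its Voronoi cell.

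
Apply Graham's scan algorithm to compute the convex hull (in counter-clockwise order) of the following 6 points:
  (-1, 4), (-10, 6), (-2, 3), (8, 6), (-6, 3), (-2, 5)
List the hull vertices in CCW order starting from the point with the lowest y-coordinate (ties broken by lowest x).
Hull (CCW) = [(-6, 3), (-2, 3), (8, 6), (-10, 6)]

Graham scan procedure:
  1. Find the pivot p₀ = point with lowest y (tie → lowest x): (-6, 3).
  2. Sort the remaining points by polar angle around p₀.
  3. Walk through sorted points, maintaining a stack; pop the top while the last three entries make a non-left turn (cross product ≤ 0).
  4. Final stack is the convex hull in CCW order: (-6, 3), (-2, 3), (8, 6), (-10, 6).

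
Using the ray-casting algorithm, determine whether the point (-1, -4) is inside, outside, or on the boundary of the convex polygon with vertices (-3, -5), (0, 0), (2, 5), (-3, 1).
The point (-1, -4) lies strictly outside the polygon

Cast a horizontal ray to the right from the query point and count how many polygon edges it crosses (each edge strictly once or zero times, handled with the usual half-open convention). 
Parity of crossings → even ⇒ outside.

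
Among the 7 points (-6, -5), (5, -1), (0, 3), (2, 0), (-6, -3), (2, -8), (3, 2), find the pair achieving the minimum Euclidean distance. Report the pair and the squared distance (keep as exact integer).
Pair = ((-6, -5), (-6, -3)); squared distance = 4

Compute all C(7, 2) = 21 pairwise squared distances (x_i − x_j)² + (y_i − y_j)². The minimum is 4, attained by the pair ((-6, -5), (-6, -3)).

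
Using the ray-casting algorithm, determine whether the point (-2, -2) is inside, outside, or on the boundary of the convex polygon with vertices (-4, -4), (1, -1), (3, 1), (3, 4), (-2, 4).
The point (-2, -2) lies strictly inside the polygon

Cast a horizontal ray to the right from the query point and count how many polygon edges it crosses (each edge strictly once or zero times, handled with the usual half-open convention). 
Parity of crossings → odd ⇒ inside.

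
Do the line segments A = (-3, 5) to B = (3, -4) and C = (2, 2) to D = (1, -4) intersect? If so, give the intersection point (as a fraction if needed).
Yes; intersection at (7/5, -8/5) (t = 11/15 on AB, s = 3/5 on CD)

Parametrize AB as A + t(B − A) = (-3 + 6 t, 5 + -9 t) and CD as C + s(D − C) = (2 + -1 s, 2 + -6 s). Solve the linear system for (t, s). Determinant = 45 ≠ 0, so a unique intersection of the containing lines exists. Solution: t = 11/15, s = 3/5 — both in [0, 1], so the segments cross. Intersection point: (7/5, -8/5).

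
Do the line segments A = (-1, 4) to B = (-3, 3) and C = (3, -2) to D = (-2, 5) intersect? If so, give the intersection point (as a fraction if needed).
Yes; intersection at (-23/19, 74/19) (t = 2/19 on AB, s = 16/19 on CD)

Parametrize AB as A + t(B − A) = (-1 + -2 t, 4 + -1 t) and CD as C + s(D − C) = (3 + -5 s, -2 + 7 s). Solve the linear system for (t, s). Determinant = 19 ≠ 0, so a unique intersection of the containing lines exists. Solution: t = 2/19, s = 16/19 — both in [0, 1], so the segments cross. Intersection point: (-23/19, 74/19).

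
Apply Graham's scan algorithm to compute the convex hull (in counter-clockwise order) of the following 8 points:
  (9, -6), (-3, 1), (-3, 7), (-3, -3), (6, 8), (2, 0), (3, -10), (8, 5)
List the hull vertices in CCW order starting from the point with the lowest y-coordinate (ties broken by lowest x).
Hull (CCW) = [(3, -10), (9, -6), (8, 5), (6, 8), (-3, 7), (-3, -3)]

Graham scan procedure:
  1. Find the pivot p₀ = point with lowest y (tie → lowest x): (3, -10).
  2. Sort the remaining points by polar angle around p₀.
  3. Walk through sorted points, maintaining a stack; pop the top while the last three entries make a non-left turn (cross product ≤ 0).
  4. Final stack is the convex hull in CCW order: (3, -10), (9, -6), (8, 5), (6, 8), (-3, 7), (-3, -3).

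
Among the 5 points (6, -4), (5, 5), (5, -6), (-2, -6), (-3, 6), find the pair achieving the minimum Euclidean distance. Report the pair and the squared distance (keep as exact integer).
Pair = ((6, -4), (5, -6)); squared distance = 5

Compute all C(5, 2) = 10 pairwise squared distances (x_i − x_j)² + (y_i − y_j)². The minimum is 5, attained by the pair ((6, -4), (5, -6)).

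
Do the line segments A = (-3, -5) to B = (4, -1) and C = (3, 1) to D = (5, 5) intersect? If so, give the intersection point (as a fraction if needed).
No (intersection of containing lines falls outside at least one segment)

Parametrize and solve: t = 3/5, s = -9/10. At least one of these is outside [0, 1], so the segments do not intersect.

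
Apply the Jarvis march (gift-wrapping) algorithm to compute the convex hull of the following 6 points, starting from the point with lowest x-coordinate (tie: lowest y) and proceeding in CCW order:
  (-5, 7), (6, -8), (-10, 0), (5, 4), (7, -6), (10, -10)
Hull (CCW) = [(-10, 0), (10, -10), (5, 4), (-5, 7)]

Jarvis march: at each step, from the current hull vertex p, select the next vertex q as the point such that every other point lies strictly to the left of (or on) the directed line p → q. (Equivalently: for every other point r, the cross product (q − p) × (r − p) ≥ 0.)
Starting point (lowest x, tie lowest y): (-10, 0). Wrap until returning to start. Resulting hull: (-10, 0), (10, -10), (5, 4), (-5, 7).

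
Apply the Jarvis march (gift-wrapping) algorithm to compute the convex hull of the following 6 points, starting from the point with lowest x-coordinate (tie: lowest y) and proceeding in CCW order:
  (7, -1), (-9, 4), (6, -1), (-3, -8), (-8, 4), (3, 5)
Hull (CCW) = [(-9, 4), (-3, -8), (7, -1), (3, 5)]

Jarvis march: at each step, from the current hull vertex p, select the next vertex q as the point such that every other point lies strictly to the left of (or on) the directed line p → q. (Equivalently: for every other point r, the cross product (q − p) × (r − p) ≥ 0.)
Starting point (lowest x, tie lowest y): (-9, 4). Wrap until returning to start. Resulting hull: (-9, 4), (-3, -8), (7, -1), (3, 5).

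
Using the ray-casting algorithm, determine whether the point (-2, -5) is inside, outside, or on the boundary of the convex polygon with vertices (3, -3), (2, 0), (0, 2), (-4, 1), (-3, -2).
The point (-2, -5) lies strictly outside the polygon

Cast a horizontal ray to the right from the query point and count how many polygon edges it crosses (each edge strictly once or zero times, handled with the usual half-open convention). 
Parity of crossings → even ⇒ outside.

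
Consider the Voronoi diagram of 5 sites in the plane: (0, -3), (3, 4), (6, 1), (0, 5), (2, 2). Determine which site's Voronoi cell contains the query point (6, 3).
Nearest site = (6, 1)

The Voronoi cell of site s contains exactly those query points closer to s than to any other site. Compute squared distances from q = (6, 3) to each site:
  (6 − 6)² + (1 − 3)² = 4
  (3 − 6)² + (4 − 3)² = 10
  (2 − 6)² + (2 − 3)² = 17
  (0 − 6)² + (5 − 3)² = 40
  (0 − 6)² + (-3 − 3)² = 72
Minimum is attained by (6, 1), so q lies in its Voronoi cell.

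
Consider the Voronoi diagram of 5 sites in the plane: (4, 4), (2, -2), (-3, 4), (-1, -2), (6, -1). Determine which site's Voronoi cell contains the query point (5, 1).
Nearest site = (6, -1)

The Voronoi cell of site s contains exactly those query points closer to s than to any other site. Compute squared distances from q = (5, 1) to each site:
  (6 − 5)² + (-1 − 1)² = 5
  (4 − 5)² + (4 − 1)² = 10
  (2 − 5)² + (-2 − 1)² = 18
  (-1 − 5)² + (-2 − 1)² = 45
  (-3 − 5)² + (4 − 1)² = 73
Minimum is attained by (6, -1), so q lies in its Voronoi cell.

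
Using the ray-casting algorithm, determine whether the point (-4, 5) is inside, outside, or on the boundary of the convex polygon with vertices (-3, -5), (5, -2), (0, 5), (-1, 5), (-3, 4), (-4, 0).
The point (-4, 5) lies strictly outside the polygon

Cast a horizontal ray to the right from the query point and count how many polygon edges it crosses (each edge strictly once or zero times, handled with the usual half-open convention). 
Parity of crossings → even ⇒ outside.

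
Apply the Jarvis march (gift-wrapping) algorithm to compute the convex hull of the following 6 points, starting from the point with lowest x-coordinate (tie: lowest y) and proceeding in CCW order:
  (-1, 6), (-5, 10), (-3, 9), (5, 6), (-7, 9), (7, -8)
Hull (CCW) = [(-7, 9), (7, -8), (5, 6), (-5, 10)]

Jarvis march: at each step, from the current hull vertex p, select the next vertex q as the point such that every other point lies strictly to the left of (or on) the directed line p → q. (Equivalently: for every other point r, the cross product (q − p) × (r − p) ≥ 0.)
Starting point (lowest x, tie lowest y): (-7, 9). Wrap until returning to start. Resulting hull: (-7, 9), (7, -8), (5, 6), (-5, 10).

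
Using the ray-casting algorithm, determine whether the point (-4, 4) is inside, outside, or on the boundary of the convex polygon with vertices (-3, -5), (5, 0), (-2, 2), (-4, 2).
The point (-4, 4) lies strictly outside the polygon

Cast a horizontal ray to the right from the query point and count how many polygon edges it crosses (each edge strictly once or zero times, handled with the usual half-open convention). 
Parity of crossings → even ⇒ outside.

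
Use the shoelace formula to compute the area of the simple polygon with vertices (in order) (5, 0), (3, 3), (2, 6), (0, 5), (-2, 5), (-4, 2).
Area = 53/2

Shoelace formula: Area = (1/2) |Σ_i (x_i · y_{i+1} − x_{i+1} · y_i)| (indices mod n). Compute each cross term:
  (5)(3) − (3)(0) = 15
  (3)(6) − (2)(3) = 12
  (2)(5) − (0)(6) = 10
  (0)(5) − (-2)(5) = 10
  (-2)(2) − (-4)(5) = 16
  (-4)(0) − (5)(2) = -10
Sum = 53, so (signed) Area = 53/2 = 53/2, |Area| = 53/2.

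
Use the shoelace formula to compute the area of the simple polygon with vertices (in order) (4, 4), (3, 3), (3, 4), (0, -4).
Area = 7/2

Shoelace formula: Area = (1/2) |Σ_i (x_i · y_{i+1} − x_{i+1} · y_i)| (indices mod n). Compute each cross term:
  (4)(3) − (3)(4) = 0
  (3)(4) − (3)(3) = 3
  (3)(-4) − (0)(4) = -12
  (0)(4) − (4)(-4) = 16
Sum = 7, so (signed) Area = 7/2 = 7/2, |Area| = 7/2.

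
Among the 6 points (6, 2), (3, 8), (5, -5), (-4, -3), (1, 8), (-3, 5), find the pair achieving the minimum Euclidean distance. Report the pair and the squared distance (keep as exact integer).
Pair = ((3, 8), (1, 8)); squared distance = 4

Compute all C(6, 2) = 15 pairwise squared distances (x_i − x_j)² + (y_i − y_j)². The minimum is 4, attained by the pair ((3, 8), (1, 8)).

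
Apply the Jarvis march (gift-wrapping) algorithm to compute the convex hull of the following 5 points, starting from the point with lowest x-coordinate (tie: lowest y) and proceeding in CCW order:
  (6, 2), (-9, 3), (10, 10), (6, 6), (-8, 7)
Hull (CCW) = [(-9, 3), (6, 2), (10, 10), (-8, 7)]

Jarvis march: at each step, from the current hull vertex p, select the next vertex q as the point such that every other point lies strictly to the left of (or on) the directed line p → q. (Equivalently: for every other point r, the cross product (q − p) × (r − p) ≥ 0.)
Starting point (lowest x, tie lowest y): (-9, 3). Wrap until returning to start. Resulting hull: (-9, 3), (6, 2), (10, 10), (-8, 7).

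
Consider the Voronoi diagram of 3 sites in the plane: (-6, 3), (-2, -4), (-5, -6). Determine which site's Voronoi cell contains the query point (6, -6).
Nearest site = (-2, -4)

The Voronoi cell of site s contains exactly those query points closer to s than to any other site. Compute squared distances from q = (6, -6) to each site:
  (-2 − 6)² + (-4 − -6)² = 68
  (-5 − 6)² + (-6 − -6)² = 121
  (-6 − 6)² + (3 − -6)² = 225
Minimum is attained by (-2, -4), so q lies in its Voronoi cell.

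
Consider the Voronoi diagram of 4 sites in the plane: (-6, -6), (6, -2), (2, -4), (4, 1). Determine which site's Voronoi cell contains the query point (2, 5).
Nearest site = (4, 1)

The Voronoi cell of site s contains exactly those query points closer to s than to any other site. Compute squared distances from q = (2, 5) to each site:
  (4 − 2)² + (1 − 5)² = 20
  (6 − 2)² + (-2 − 5)² = 65
  (2 − 2)² + (-4 − 5)² = 81
  (-6 − 2)² + (-6 − 5)² = 185
Minimum is attained by (4, 1), so q lies in its Voronoi cell.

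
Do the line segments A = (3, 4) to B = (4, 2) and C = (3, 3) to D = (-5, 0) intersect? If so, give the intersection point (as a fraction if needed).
No (intersection of containing lines falls outside at least one segment)

Parametrize and solve: t = 8/19, s = -1/19. At least one of these is outside [0, 1], so the segments do not intersect.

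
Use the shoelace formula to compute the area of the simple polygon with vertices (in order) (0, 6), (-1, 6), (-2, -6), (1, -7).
Area = 25

Shoelace formula: Area = (1/2) |Σ_i (x_i · y_{i+1} − x_{i+1} · y_i)| (indices mod n). Compute each cross term:
  (0)(6) − (-1)(6) = 6
  (-1)(-6) − (-2)(6) = 18
  (-2)(-7) − (1)(-6) = 20
  (1)(6) − (0)(-7) = 6
Sum = 50, so (signed) Area = 50/2 = 25, |Area| = 25.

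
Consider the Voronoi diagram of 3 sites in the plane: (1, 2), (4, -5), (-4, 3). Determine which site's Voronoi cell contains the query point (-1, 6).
Nearest site = (-4, 3)

The Voronoi cell of site s contains exactly those query points closer to s than to any other site. Compute squared distances from q = (-1, 6) to each site:
  (-4 − -1)² + (3 − 6)² = 18
  (1 − -1)² + (2 − 6)² = 20
  (4 − -1)² + (-5 − 6)² = 146
Minimum is attained by (-4, 3), so q lies in its Voronoi cell.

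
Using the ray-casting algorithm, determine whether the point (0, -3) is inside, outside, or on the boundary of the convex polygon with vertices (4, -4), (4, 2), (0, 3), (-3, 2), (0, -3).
The point (0, -3) lies on the polygon boundary

Boundary check: the query satisfies the collinearity and bounding-box conditions for some polygon edge, so it lies exactly on the boundary.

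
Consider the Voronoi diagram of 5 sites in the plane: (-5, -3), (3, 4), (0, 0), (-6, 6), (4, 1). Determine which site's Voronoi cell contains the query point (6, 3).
Nearest site = (4, 1)

The Voronoi cell of site s contains exactly those query points closer to s than to any other site. Compute squared distances from q = (6, 3) to each site:
  (4 − 6)² + (1 − 3)² = 8
  (3 − 6)² + (4 − 3)² = 10
  (0 − 6)² + (0 − 3)² = 45
  (-6 − 6)² + (6 − 3)² = 153
  (-5 − 6)² + (-3 − 3)² = 157
Minimum is attained by (4, 1), so q lies in its Voronoi cell.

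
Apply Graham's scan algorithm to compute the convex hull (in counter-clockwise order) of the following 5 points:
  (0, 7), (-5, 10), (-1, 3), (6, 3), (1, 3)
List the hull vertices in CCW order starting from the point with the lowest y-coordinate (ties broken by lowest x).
Hull (CCW) = [(-1, 3), (6, 3), (0, 7), (-5, 10)]

Graham scan procedure:
  1. Find the pivot p₀ = point with lowest y (tie → lowest x): (-1, 3).
  2. Sort the remaining points by polar angle around p₀.
  3. Walk through sorted points, maintaining a stack; pop the top while the last three entries make a non-left turn (cross product ≤ 0).
  4. Final stack is the convex hull in CCW order: (-1, 3), (6, 3), (0, 7), (-5, 10).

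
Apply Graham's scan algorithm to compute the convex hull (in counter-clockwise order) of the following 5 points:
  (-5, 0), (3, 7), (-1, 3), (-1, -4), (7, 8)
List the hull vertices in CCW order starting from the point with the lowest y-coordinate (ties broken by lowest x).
Hull (CCW) = [(-1, -4), (7, 8), (3, 7), (-5, 0)]

Graham scan procedure:
  1. Find the pivot p₀ = point with lowest y (tie → lowest x): (-1, -4).
  2. Sort the remaining points by polar angle around p₀.
  3. Walk through sorted points, maintaining a stack; pop the top while the last three entries make a non-left turn (cross product ≤ 0).
  4. Final stack is the convex hull in CCW order: (-1, -4), (7, 8), (3, 7), (-5, 0).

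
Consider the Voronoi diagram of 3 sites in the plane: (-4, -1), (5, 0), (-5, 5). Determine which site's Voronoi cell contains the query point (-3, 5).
Nearest site = (-5, 5)

The Voronoi cell of site s contains exactly those query points closer to s than to any other site. Compute squared distances from q = (-3, 5) to each site:
  (-5 − -3)² + (5 − 5)² = 4
  (-4 − -3)² + (-1 − 5)² = 37
  (5 − -3)² + (0 − 5)² = 89
Minimum is attained by (-5, 5), so q lies in its Voronoi cell.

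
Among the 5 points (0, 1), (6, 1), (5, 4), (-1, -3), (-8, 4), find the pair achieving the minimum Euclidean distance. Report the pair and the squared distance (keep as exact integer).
Pair = ((6, 1), (5, 4)); squared distance = 10

Compute all C(5, 2) = 10 pairwise squared distances (x_i − x_j)² + (y_i − y_j)². The minimum is 10, attained by the pair ((6, 1), (5, 4)).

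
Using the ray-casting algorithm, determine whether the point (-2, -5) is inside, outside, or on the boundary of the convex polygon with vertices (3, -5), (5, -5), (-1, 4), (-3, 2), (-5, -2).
The point (-2, -5) lies strictly outside the polygon

Cast a horizontal ray to the right from the query point and count how many polygon edges it crosses (each edge strictly once or zero times, handled with the usual half-open convention). 
Parity of crossings → even ⇒ outside.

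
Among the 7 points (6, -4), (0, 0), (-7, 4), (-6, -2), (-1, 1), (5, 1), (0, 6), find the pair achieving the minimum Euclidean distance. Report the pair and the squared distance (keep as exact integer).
Pair = ((0, 0), (-1, 1)); squared distance = 2

Compute all C(7, 2) = 21 pairwise squared distances (x_i − x_j)² + (y_i − y_j)². The minimum is 2, attained by the pair ((0, 0), (-1, 1)).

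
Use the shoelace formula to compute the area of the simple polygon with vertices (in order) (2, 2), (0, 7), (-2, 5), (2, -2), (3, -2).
Area = 17

Shoelace formula: Area = (1/2) |Σ_i (x_i · y_{i+1} − x_{i+1} · y_i)| (indices mod n). Compute each cross term:
  (2)(7) − (0)(2) = 14
  (0)(5) − (-2)(7) = 14
  (-2)(-2) − (2)(5) = -6
  (2)(-2) − (3)(-2) = 2
  (3)(2) − (2)(-2) = 10
Sum = 34, so (signed) Area = 34/2 = 17, |Area| = 17.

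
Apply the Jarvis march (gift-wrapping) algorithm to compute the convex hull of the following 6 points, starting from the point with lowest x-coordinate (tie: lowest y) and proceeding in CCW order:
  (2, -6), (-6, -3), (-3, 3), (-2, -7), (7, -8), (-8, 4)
Hull (CCW) = [(-8, 4), (-6, -3), (-2, -7), (7, -8), (-3, 3)]

Jarvis march: at each step, from the current hull vertex p, select the next vertex q as the point such that every other point lies strictly to the left of (or on) the directed line p → q. (Equivalently: for every other point r, the cross product (q − p) × (r − p) ≥ 0.)
Starting point (lowest x, tie lowest y): (-8, 4). Wrap until returning to start. Resulting hull: (-8, 4), (-6, -3), (-2, -7), (7, -8), (-3, 3).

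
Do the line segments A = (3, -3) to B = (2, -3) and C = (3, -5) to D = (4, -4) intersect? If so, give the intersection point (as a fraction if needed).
No (intersection of containing lines falls outside at least one segment)

Parametrize and solve: t = -2, s = 2. At least one of these is outside [0, 1], so the segments do not intersect.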